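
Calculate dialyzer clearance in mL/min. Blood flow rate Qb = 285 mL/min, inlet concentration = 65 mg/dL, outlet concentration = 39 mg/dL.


K = Qb * (Cb_in - Cb_out) / Cb_in
K = 285 * (65 - 39) / 65
K = 114 mL/min


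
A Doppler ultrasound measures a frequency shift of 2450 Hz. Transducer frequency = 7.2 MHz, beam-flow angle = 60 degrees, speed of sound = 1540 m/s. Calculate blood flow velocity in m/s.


v = fd * c / (2 * f0 * cos(theta))
v = 2450 * 1540 / (2 * 7.2000e+06 * cos(60))
v = 0.524 m/s


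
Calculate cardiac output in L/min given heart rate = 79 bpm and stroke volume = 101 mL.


CO = HR * SV
CO = 79 * 101 / 1000
CO = 7.979 L/min


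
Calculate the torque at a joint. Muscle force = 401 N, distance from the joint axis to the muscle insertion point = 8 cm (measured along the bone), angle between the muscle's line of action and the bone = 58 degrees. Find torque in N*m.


Torque = F * d * sin(theta)   (moment arm = d*sin(theta))
d = 8 cm = 0.08 m
Torque = 401 * 0.08 * sin(58)
Torque = 27.21 N*m


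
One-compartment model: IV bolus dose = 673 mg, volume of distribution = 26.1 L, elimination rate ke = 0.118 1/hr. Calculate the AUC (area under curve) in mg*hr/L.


C0 = Dose/Vd = 673/26.1 = 25.7854 mg/L
AUC = C0/ke = 25.7854/0.118
AUC = 218.5 mg*hr/L


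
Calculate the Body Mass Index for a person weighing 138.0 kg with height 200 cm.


BMI = weight / height^2
height = 200 cm = 2 m
BMI = 138.0 / 2^2
BMI = 34.5 kg/m^2


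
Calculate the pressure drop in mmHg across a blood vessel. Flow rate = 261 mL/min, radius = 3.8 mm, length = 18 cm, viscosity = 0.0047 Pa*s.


dP = 8*mu*L*Q / (pi*r^4)
Q = 261 mL/min = 4.35e-06 m^3/s
dP = 44.9433 Pa = 44.9433 / 133.322 mmHg = 0.3371 mmHg


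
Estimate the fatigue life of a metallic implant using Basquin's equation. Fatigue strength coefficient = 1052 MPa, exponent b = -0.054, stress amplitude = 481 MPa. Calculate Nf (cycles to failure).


sigma_a = sigma_f' * (2Nf)^b
2Nf = (sigma_a/sigma_f')^(1/b)
2Nf = (481/1052)^(1/-0.054)
2Nf = 1967438.5
Nf = 9.837e+05


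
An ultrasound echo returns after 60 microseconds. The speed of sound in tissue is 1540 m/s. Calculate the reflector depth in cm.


depth = c * t / 2
t = 60 us = 6.0000e-05 s
depth = 1540 * 6.0000e-05 / 2
depth = 0.0462 m = 4.62 cm


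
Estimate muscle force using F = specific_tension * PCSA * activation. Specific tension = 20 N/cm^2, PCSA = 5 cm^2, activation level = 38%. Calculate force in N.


F = sigma * PCSA * activation
F = 20 * 5 * 0.38
F = 38 N


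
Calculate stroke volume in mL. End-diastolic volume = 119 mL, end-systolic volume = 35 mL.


SV = EDV - ESV
SV = 119 - 35
SV = 84 mL


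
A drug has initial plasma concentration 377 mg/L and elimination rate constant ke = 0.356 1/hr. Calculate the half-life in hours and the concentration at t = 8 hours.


t_half = ln(2) / ke = 0.693147 / 0.356 = 1.947 hr
C(t) = C0 * exp(-ke*t) = 377 * exp(-0.356*8)
C(8) = 21.85 mg/L


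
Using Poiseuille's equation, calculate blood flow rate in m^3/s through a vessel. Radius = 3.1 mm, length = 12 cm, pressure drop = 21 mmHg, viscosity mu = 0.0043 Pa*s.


Q = pi*r^4*dP / (8*mu*L)
r = 0.0031 m, L = 0.12 m
dP = 21 mmHg = 2799.762 Pa
Q = 1.9678e-04 m^3/s


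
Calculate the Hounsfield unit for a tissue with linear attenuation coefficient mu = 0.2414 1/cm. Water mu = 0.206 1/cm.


HU = ((mu_tissue - mu_water) / mu_water) * 1000
HU = ((0.2414 - 0.206) / 0.206) * 1000
HU = 171.8


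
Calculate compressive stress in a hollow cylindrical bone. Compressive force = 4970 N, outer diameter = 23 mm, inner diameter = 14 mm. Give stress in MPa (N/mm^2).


A = pi*(r_o^2 - r_i^2)
r_o = 11.5 mm, r_i = 7 mm
A = 261.538 mm^2
sigma = F/A = 4970 / 261.538
sigma = 19 MPa


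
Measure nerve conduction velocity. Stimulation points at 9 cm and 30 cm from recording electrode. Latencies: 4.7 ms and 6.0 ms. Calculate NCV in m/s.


Distance = (30 - 9) / 100 = 0.21 m
dt = (6.0 - 4.7) / 1000 = 0.0013 s
NCV = dist / dt = 161.5 m/s


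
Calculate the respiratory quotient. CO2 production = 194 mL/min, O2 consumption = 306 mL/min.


RQ = VCO2 / VO2
RQ = 194 / 306
RQ = 0.634


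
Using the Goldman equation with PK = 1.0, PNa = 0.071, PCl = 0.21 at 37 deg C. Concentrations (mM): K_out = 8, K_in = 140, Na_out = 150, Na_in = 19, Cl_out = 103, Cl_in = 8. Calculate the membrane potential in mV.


Vm = (RT/F)*ln((PK*Ko + PNa*Nao + PCl*Cli)/(PK*Ki + PNa*Nai + PCl*Clo))
Numer = 20.33, Denom = 162.979
Vm = -55.63 mV


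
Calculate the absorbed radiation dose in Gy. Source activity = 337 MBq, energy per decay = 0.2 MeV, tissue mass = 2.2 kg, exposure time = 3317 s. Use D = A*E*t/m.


A = 337 MBq = 3.3700e+08 Bq
E = 0.2 MeV = 3.204e-14 J
D = A*E*t/m = 3.3700e+08*3.204e-14*3317/2.2
D = 0.01628 Gy


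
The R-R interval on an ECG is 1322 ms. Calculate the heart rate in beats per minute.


HR = 60 / RR_interval(s)
RR = 1322 ms = 1.322 s
HR = 60 / 1.322 = 45.39 bpm


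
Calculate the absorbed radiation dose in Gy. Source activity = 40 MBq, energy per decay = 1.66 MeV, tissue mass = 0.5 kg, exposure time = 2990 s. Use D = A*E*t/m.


A = 40 MBq = 4.0000e+07 Bq
E = 1.66 MeV = 2.65932e-13 J
D = A*E*t/m = 4.0000e+07*2.65932e-13*2990/0.5
D = 0.06361 Gy


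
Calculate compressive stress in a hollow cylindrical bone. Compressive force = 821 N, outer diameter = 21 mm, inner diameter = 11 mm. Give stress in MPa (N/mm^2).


A = pi*(r_o^2 - r_i^2)
r_o = 10.5 mm, r_i = 5.5 mm
A = 251.327 mm^2
sigma = F/A = 821 / 251.327
sigma = 3.267 MPa


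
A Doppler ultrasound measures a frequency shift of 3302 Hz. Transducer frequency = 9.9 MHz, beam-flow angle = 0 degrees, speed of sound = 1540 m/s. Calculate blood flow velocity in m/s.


v = fd * c / (2 * f0 * cos(theta))
v = 3302 * 1540 / (2 * 9.9000e+06 * cos(0))
v = 0.2568 m/s


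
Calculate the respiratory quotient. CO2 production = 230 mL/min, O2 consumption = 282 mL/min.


RQ = VCO2 / VO2
RQ = 230 / 282
RQ = 0.8156


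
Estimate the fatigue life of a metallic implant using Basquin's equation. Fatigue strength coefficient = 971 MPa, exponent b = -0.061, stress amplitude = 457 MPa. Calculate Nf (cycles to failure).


sigma_a = sigma_f' * (2Nf)^b
2Nf = (sigma_a/sigma_f')^(1/b)
2Nf = (457/971)^(1/-0.061)
2Nf = 232072.37
Nf = 1.16e+05


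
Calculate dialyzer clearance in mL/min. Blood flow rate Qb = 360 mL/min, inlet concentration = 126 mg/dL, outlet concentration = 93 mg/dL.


K = Qb * (Cb_in - Cb_out) / Cb_in
K = 360 * (126 - 93) / 126
K = 94.29 mL/min


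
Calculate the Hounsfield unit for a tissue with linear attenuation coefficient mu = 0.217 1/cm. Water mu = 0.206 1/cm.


HU = ((mu_tissue - mu_water) / mu_water) * 1000
HU = ((0.217 - 0.206) / 0.206) * 1000
HU = 53.4


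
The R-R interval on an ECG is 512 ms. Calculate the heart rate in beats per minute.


HR = 60 / RR_interval(s)
RR = 512 ms = 0.512 s
HR = 60 / 0.512 = 117.2 bpm


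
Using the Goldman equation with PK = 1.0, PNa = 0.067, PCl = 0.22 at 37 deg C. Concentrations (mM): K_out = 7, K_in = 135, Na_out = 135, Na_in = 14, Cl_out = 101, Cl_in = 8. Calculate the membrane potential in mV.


Vm = (RT/F)*ln((PK*Ko + PNa*Nao + PCl*Cli)/(PK*Ki + PNa*Nai + PCl*Clo))
Numer = 17.805, Denom = 158.158
Vm = -58.37 mV


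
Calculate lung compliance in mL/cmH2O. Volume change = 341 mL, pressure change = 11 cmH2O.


C = dV / dP
C = 341 / 11
C = 31 mL/cmH2O


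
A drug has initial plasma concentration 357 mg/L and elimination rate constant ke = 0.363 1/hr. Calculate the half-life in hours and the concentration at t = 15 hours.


t_half = ln(2) / ke = 0.693147 / 0.363 = 1.909 hr
C(t) = C0 * exp(-ke*t) = 357 * exp(-0.363*15)
C(15) = 1.541 mg/L


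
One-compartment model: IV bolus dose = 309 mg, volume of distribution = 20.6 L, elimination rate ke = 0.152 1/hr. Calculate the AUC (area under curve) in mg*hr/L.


C0 = Dose/Vd = 309/20.6 = 15 mg/L
AUC = C0/ke = 15/0.152
AUC = 98.68 mg*hr/L


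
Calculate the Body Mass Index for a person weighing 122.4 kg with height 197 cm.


BMI = weight / height^2
height = 197 cm = 1.97 m
BMI = 122.4 / 1.97^2
BMI = 31.54 kg/m^2


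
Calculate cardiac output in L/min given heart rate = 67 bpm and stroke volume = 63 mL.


CO = HR * SV
CO = 67 * 63 / 1000
CO = 4.221 L/min


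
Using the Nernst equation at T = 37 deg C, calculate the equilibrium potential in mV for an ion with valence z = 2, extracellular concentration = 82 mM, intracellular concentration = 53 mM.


E = (RT/(zF)) * ln(C_out/C_in)
T = 37 + 273.15 = 310.15 K
E = (8.314 * 310.15 / (2 * 96485)) * ln(82/53)
E = 5.832 mV


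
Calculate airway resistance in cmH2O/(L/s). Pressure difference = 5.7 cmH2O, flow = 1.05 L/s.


R = dP / flow
R = 5.7 / 1.05
R = 5.429 cmH2O/(L/s)


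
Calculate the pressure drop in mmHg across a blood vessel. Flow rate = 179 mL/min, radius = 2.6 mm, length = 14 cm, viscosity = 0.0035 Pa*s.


dP = 8*mu*L*Q / (pi*r^4)
Q = 179 mL/min = 2.98333e-06 m^3/s
dP = 81.4599 Pa = 81.4599 / 133.322 mmHg = 0.611 mmHg


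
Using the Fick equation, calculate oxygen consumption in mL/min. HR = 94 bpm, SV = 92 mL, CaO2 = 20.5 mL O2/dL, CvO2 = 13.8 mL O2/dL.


CO = HR*SV = 94*92/1000 = 8.648 L/min
a-v O2 diff = 20.5 - 13.8 = 6.7 mL/dL
VO2 = CO * (CaO2-CvO2) * 10 dL/L
VO2 = 8.648 * 6.7 * 10
VO2 = 579.4 mL/min


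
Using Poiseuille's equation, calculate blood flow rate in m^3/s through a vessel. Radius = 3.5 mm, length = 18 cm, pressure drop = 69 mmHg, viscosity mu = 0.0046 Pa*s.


Q = pi*r^4*dP / (8*mu*L)
r = 0.0035 m, L = 0.18 m
dP = 69 mmHg = 9199.218 Pa
Q = 6.5472e-04 m^3/s


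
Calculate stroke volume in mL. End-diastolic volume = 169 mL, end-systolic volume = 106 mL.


SV = EDV - ESV
SV = 169 - 106
SV = 63 mL


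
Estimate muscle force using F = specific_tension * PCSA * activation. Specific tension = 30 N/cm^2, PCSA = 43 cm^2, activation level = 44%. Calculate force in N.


F = sigma * PCSA * activation
F = 30 * 43 * 0.44
F = 567.6 N


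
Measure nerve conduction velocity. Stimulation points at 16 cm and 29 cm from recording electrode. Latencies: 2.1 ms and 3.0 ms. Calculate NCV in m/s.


Distance = (29 - 16) / 100 = 0.13 m
dt = (3.0 - 2.1) / 1000 = 9.0000e-04 s
NCV = dist / dt = 144.4 m/s


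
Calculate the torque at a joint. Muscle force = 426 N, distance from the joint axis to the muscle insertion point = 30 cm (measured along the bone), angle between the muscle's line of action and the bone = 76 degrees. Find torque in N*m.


Torque = F * d * sin(theta)   (moment arm = d*sin(theta))
d = 30 cm = 0.3 m
Torque = 426 * 0.3 * sin(76)
Torque = 124 N*m


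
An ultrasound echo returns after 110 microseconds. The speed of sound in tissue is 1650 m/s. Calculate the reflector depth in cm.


depth = c * t / 2
t = 110 us = 1.1000e-04 s
depth = 1650 * 1.1000e-04 / 2
depth = 0.09075 m = 9.075 cm


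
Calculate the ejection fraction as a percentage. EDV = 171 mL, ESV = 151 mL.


SV = EDV - ESV = 171 - 151 = 20 mL
EF = SV/EDV * 100 = 20/171 * 100
EF = 11.7%


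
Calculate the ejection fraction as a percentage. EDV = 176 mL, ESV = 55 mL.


SV = EDV - ESV = 176 - 55 = 121 mL
EF = SV/EDV * 100 = 121/176 * 100
EF = 68.75%


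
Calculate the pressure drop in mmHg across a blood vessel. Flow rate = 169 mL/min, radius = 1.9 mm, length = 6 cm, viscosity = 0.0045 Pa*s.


dP = 8*mu*L*Q / (pi*r^4)
Q = 169 mL/min = 2.81667e-06 m^3/s
dP = 148.602 Pa = 148.602 / 133.322 mmHg = 1.115 mmHg


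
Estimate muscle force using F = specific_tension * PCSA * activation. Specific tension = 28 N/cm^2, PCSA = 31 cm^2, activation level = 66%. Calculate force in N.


F = sigma * PCSA * activation
F = 28 * 31 * 0.66
F = 572.9 N


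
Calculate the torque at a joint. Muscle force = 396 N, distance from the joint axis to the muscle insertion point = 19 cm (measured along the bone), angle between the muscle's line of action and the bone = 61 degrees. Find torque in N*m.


Torque = F * d * sin(theta)   (moment arm = d*sin(theta))
d = 19 cm = 0.19 m
Torque = 396 * 0.19 * sin(61)
Torque = 65.81 N*m


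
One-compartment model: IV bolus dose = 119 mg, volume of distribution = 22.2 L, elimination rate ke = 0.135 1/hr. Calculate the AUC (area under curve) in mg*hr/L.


C0 = Dose/Vd = 119/22.2 = 5.36036 mg/L
AUC = C0/ke = 5.36036/0.135
AUC = 39.71 mg*hr/L


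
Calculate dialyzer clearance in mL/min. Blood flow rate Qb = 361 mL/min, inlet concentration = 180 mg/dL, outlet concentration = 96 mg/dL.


K = Qb * (Cb_in - Cb_out) / Cb_in
K = 361 * (180 - 96) / 180
K = 168.5 mL/min


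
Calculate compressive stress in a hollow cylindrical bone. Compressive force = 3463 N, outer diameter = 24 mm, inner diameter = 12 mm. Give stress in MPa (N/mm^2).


A = pi*(r_o^2 - r_i^2)
r_o = 12 mm, r_i = 6 mm
A = 339.292 mm^2
sigma = F/A = 3463 / 339.292
sigma = 10.21 MPa


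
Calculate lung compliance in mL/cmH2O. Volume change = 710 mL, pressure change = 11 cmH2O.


C = dV / dP
C = 710 / 11
C = 64.55 mL/cmH2O


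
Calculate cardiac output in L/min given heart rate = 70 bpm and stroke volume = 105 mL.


CO = HR * SV
CO = 70 * 105 / 1000
CO = 7.35 L/min


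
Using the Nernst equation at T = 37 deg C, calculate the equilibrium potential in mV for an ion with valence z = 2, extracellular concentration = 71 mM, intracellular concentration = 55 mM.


E = (RT/(zF)) * ln(C_out/C_in)
T = 37 + 273.15 = 310.15 K
E = (8.314 * 310.15 / (2 * 96485)) * ln(71/55)
E = 3.412 mV


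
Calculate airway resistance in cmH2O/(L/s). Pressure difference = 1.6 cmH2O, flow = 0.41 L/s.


R = dP / flow
R = 1.6 / 0.41
R = 3.902 cmH2O/(L/s)


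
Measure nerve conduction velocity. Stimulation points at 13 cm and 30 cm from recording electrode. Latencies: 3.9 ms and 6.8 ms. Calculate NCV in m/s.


Distance = (30 - 13) / 100 = 0.17 m
dt = (6.8 - 3.9) / 1000 = 0.0029 s
NCV = dist / dt = 58.62 m/s


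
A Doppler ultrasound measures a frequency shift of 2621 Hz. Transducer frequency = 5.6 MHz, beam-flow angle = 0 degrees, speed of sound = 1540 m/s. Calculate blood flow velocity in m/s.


v = fd * c / (2 * f0 * cos(theta))
v = 2621 * 1540 / (2 * 5.6000e+06 * cos(0))
v = 0.3604 m/s


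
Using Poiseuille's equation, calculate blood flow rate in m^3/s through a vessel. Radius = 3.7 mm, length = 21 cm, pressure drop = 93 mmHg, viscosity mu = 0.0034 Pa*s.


Q = pi*r^4*dP / (8*mu*L)
r = 0.0037 m, L = 0.21 m
dP = 93 mmHg = 12398.946 Pa
Q = 0.001278 m^3/s


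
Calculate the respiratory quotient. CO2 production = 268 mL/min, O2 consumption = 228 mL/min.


RQ = VCO2 / VO2
RQ = 268 / 228
RQ = 1.175


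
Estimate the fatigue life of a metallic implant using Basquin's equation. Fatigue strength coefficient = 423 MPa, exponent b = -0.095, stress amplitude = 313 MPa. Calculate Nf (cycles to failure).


sigma_a = sigma_f' * (2Nf)^b
2Nf = (sigma_a/sigma_f')^(1/b)
2Nf = (313/423)^(1/-0.095)
2Nf = 23.812243
Nf = 11.91


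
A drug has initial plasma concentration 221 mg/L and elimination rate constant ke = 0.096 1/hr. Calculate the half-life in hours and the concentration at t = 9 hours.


t_half = ln(2) / ke = 0.693147 / 0.096 = 7.22 hr
C(t) = C0 * exp(-ke*t) = 221 * exp(-0.096*9)
C(9) = 93.15 mg/L


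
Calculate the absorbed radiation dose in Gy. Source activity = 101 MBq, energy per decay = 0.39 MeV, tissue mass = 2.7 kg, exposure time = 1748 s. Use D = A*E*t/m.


A = 101 MBq = 1.0100e+08 Bq
E = 0.39 MeV = 6.2478e-14 J
D = A*E*t/m = 1.0100e+08*6.2478e-14*1748/2.7
D = 0.004085 Gy


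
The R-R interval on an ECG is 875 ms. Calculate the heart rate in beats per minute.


HR = 60 / RR_interval(s)
RR = 875 ms = 0.875 s
HR = 60 / 0.875 = 68.57 bpm


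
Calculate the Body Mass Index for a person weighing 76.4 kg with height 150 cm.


BMI = weight / height^2
height = 150 cm = 1.5 m
BMI = 76.4 / 1.5^2
BMI = 33.96 kg/m^2


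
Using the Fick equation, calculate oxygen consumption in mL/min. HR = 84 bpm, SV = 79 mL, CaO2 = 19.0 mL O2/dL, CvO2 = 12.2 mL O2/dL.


CO = HR*SV = 84*79/1000 = 6.636 L/min
a-v O2 diff = 19.0 - 12.2 = 6.8 mL/dL
VO2 = CO * (CaO2-CvO2) * 10 dL/L
VO2 = 6.636 * 6.8 * 10
VO2 = 451.2 mL/min


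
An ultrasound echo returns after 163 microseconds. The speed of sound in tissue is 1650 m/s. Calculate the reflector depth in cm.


depth = c * t / 2
t = 163 us = 1.6300e-04 s
depth = 1650 * 1.6300e-04 / 2
depth = 0.134475 m = 13.4475 cm


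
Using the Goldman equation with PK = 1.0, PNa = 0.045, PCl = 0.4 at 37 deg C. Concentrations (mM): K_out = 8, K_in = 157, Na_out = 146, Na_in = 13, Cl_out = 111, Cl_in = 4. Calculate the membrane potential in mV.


Vm = (RT/F)*ln((PK*Ko + PNa*Nao + PCl*Cli)/(PK*Ki + PNa*Nai + PCl*Clo))
Numer = 16.17, Denom = 201.985
Vm = -67.48 mV


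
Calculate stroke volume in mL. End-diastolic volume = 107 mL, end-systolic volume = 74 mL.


SV = EDV - ESV
SV = 107 - 74
SV = 33 mL


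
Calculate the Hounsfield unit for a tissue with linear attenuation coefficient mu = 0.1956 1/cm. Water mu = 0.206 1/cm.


HU = ((mu_tissue - mu_water) / mu_water) * 1000
HU = ((0.1956 - 0.206) / 0.206) * 1000
HU = -50.49


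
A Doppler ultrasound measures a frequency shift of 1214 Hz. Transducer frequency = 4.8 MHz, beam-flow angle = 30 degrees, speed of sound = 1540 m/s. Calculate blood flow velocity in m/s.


v = fd * c / (2 * f0 * cos(theta))
v = 1214 * 1540 / (2 * 4.8000e+06 * cos(30))
v = 0.2249 m/s


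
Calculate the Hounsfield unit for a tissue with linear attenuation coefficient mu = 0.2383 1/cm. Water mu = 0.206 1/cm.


HU = ((mu_tissue - mu_water) / mu_water) * 1000
HU = ((0.2383 - 0.206) / 0.206) * 1000
HU = 156.8


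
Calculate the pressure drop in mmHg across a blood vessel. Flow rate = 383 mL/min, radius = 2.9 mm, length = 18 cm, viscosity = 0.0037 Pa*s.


dP = 8*mu*L*Q / (pi*r^4)
Q = 383 mL/min = 6.38333e-06 m^3/s
dP = 153.063 Pa = 153.063 / 133.322 mmHg = 1.148 mmHg


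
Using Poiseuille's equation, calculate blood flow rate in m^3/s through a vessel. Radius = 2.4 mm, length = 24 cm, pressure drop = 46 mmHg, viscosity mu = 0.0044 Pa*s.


Q = pi*r^4*dP / (8*mu*L)
r = 0.0024 m, L = 0.24 m
dP = 46 mmHg = 6132.812 Pa
Q = 7.5666e-05 m^3/s


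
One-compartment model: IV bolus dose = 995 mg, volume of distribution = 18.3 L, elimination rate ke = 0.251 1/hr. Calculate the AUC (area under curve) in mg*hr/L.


C0 = Dose/Vd = 995/18.3 = 54.3716 mg/L
AUC = C0/ke = 54.3716/0.251
AUC = 216.6 mg*hr/L


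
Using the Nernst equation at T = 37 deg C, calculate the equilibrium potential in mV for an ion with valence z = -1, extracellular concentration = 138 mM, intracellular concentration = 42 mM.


E = (RT/(zF)) * ln(C_out/C_in)
T = 37 + 273.15 = 310.15 K
E = (8.314 * 310.15 / (-1 * 96485)) * ln(138/42)
E = -31.79 mV


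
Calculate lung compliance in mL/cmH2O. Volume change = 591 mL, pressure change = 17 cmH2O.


C = dV / dP
C = 591 / 17
C = 34.76 mL/cmH2O


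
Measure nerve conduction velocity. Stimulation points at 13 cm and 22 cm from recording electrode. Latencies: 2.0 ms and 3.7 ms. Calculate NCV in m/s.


Distance = (22 - 13) / 100 = 0.09 m
dt = (3.7 - 2.0) / 1000 = 0.0017 s
NCV = dist / dt = 52.94 m/s


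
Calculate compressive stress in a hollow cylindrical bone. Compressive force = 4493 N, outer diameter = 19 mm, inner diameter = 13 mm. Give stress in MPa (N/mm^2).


A = pi*(r_o^2 - r_i^2)
r_o = 9.5 mm, r_i = 6.5 mm
A = 150.796 mm^2
sigma = F/A = 4493 / 150.796
sigma = 29.8 MPa


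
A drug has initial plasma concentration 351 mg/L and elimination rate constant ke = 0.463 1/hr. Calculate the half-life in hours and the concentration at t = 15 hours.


t_half = ln(2) / ke = 0.693147 / 0.463 = 1.497 hr
C(t) = C0 * exp(-ke*t) = 351 * exp(-0.463*15)
C(15) = 0.3382 mg/L


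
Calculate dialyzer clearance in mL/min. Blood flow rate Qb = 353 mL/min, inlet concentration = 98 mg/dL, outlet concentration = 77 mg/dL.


K = Qb * (Cb_in - Cb_out) / Cb_in
K = 353 * (98 - 77) / 98
K = 75.64 mL/min


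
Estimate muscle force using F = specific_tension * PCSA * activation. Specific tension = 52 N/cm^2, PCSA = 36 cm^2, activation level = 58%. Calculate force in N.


F = sigma * PCSA * activation
F = 52 * 36 * 0.58
F = 1086 N


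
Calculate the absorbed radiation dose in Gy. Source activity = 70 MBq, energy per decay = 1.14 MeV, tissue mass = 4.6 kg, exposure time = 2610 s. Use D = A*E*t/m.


A = 70 MBq = 7.0000e+07 Bq
E = 1.14 MeV = 1.82628e-13 J
D = A*E*t/m = 7.0000e+07*1.82628e-13*2610/4.6
D = 0.007254 Gy


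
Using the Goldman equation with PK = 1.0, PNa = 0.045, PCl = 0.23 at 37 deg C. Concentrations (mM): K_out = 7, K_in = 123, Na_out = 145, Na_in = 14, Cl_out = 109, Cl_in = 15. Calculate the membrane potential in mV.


Vm = (RT/F)*ln((PK*Ko + PNa*Nao + PCl*Cli)/(PK*Ki + PNa*Nai + PCl*Clo))
Numer = 16.975, Denom = 148.7
Vm = -58 mV


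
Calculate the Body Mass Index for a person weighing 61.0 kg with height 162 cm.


BMI = weight / height^2
height = 162 cm = 1.62 m
BMI = 61.0 / 1.62^2
BMI = 23.24 kg/m^2


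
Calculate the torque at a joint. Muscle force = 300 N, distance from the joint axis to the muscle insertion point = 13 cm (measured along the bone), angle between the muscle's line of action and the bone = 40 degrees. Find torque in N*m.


Torque = F * d * sin(theta)   (moment arm = d*sin(theta))
d = 13 cm = 0.13 m
Torque = 300 * 0.13 * sin(40)
Torque = 25.07 N*m


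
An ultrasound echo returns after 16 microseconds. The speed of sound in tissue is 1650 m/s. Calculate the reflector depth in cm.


depth = c * t / 2
t = 16 us = 1.6000e-05 s
depth = 1650 * 1.6000e-05 / 2
depth = 0.0132 m = 1.32 cm


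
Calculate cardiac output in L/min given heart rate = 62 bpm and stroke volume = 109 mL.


CO = HR * SV
CO = 62 * 109 / 1000
CO = 6.758 L/min


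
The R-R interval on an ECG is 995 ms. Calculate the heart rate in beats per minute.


HR = 60 / RR_interval(s)
RR = 995 ms = 0.995 s
HR = 60 / 0.995 = 60.3 bpm


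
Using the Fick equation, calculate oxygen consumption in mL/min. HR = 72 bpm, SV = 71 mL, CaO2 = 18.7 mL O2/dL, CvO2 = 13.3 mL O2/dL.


CO = HR*SV = 72*71/1000 = 5.112 L/min
a-v O2 diff = 18.7 - 13.3 = 5.4 mL/dL
VO2 = CO * (CaO2-CvO2) * 10 dL/L
VO2 = 5.112 * 5.4 * 10
VO2 = 276 mL/min


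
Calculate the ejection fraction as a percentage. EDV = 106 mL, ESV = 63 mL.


SV = EDV - ESV = 106 - 63 = 43 mL
EF = SV/EDV * 100 = 43/106 * 100
EF = 40.57%


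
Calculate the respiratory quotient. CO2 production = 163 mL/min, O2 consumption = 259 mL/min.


RQ = VCO2 / VO2
RQ = 163 / 259
RQ = 0.6293


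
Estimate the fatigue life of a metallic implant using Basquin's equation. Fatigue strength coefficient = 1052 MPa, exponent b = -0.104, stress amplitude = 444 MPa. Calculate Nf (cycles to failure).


sigma_a = sigma_f' * (2Nf)^b
2Nf = (sigma_a/sigma_f')^(1/b)
2Nf = (444/1052)^(1/-0.104)
2Nf = 4001.6414
Nf = 2001


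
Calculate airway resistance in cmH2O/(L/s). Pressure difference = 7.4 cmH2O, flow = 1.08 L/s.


R = dP / flow
R = 7.4 / 1.08
R = 6.852 cmH2O/(L/s)


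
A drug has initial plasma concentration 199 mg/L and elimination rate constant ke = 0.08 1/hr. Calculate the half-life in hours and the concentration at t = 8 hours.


t_half = ln(2) / ke = 0.693147 / 0.08 = 8.664 hr
C(t) = C0 * exp(-ke*t) = 199 * exp(-0.08*8)
C(8) = 104.9 mg/L


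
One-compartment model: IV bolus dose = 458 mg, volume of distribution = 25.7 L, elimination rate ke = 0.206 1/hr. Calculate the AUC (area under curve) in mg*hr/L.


C0 = Dose/Vd = 458/25.7 = 17.821 mg/L
AUC = C0/ke = 17.821/0.206
AUC = 86.51 mg*hr/L


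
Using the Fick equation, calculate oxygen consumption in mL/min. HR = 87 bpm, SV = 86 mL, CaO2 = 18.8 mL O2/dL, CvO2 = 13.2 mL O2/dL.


CO = HR*SV = 87*86/1000 = 7.482 L/min
a-v O2 diff = 18.8 - 13.2 = 5.6 mL/dL
VO2 = CO * (CaO2-CvO2) * 10 dL/L
VO2 = 7.482 * 5.6 * 10
VO2 = 419 mL/min


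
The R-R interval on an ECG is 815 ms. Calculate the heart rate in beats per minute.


HR = 60 / RR_interval(s)
RR = 815 ms = 0.815 s
HR = 60 / 0.815 = 73.62 bpm


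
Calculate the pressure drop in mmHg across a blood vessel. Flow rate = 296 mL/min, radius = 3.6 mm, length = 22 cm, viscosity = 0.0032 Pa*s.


dP = 8*mu*L*Q / (pi*r^4)
Q = 296 mL/min = 4.93333e-06 m^3/s
dP = 52.6554 Pa = 52.6554 / 133.322 mmHg = 0.3949 mmHg


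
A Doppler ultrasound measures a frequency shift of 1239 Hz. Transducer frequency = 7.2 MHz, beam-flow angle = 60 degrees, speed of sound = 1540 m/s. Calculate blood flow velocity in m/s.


v = fd * c / (2 * f0 * cos(theta))
v = 1239 * 1540 / (2 * 7.2000e+06 * cos(60))
v = 0.265 m/s


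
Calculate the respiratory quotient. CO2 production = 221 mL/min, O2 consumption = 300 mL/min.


RQ = VCO2 / VO2
RQ = 221 / 300
RQ = 0.7367


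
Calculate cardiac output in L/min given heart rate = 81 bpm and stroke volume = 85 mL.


CO = HR * SV
CO = 81 * 85 / 1000
CO = 6.885 L/min


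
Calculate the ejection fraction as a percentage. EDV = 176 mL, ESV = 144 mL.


SV = EDV - ESV = 176 - 144 = 32 mL
EF = SV/EDV * 100 = 32/176 * 100
EF = 18.18%


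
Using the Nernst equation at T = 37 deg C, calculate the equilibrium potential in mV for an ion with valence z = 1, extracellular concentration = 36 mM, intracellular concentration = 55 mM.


E = (RT/(zF)) * ln(C_out/C_in)
T = 37 + 273.15 = 310.15 K
E = (8.314 * 310.15 / (1 * 96485)) * ln(36/55)
E = -11.33 mV


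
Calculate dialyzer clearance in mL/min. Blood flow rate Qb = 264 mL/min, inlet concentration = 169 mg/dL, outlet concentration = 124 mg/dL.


K = Qb * (Cb_in - Cb_out) / Cb_in
K = 264 * (169 - 124) / 169
K = 70.3 mL/min


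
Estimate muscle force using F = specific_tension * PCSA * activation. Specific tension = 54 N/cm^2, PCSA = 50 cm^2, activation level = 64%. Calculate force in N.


F = sigma * PCSA * activation
F = 54 * 50 * 0.64
F = 1728 N


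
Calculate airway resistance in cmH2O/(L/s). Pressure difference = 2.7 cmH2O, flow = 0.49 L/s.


R = dP / flow
R = 2.7 / 0.49
R = 5.51 cmH2O/(L/s)


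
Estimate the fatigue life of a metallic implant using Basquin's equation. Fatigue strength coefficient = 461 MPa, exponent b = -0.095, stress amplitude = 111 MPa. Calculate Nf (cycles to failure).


sigma_a = sigma_f' * (2Nf)^b
2Nf = (sigma_a/sigma_f')^(1/b)
2Nf = (111/461)^(1/-0.095)
2Nf = 3230290.2
Nf = 1.6151e+06


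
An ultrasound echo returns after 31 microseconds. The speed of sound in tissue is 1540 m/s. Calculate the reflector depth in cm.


depth = c * t / 2
t = 31 us = 3.1000e-05 s
depth = 1540 * 3.1000e-05 / 2
depth = 0.02387 m = 2.387 cm


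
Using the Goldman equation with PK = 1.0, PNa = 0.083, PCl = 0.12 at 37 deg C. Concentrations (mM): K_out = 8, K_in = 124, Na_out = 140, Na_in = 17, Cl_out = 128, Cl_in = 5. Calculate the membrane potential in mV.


Vm = (RT/F)*ln((PK*Ko + PNa*Nao + PCl*Cli)/(PK*Ki + PNa*Nai + PCl*Clo))
Numer = 20.22, Denom = 140.771
Vm = -51.86 mV


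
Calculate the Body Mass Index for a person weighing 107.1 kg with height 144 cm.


BMI = weight / height^2
height = 144 cm = 1.44 m
BMI = 107.1 / 1.44^2
BMI = 51.65 kg/m^2


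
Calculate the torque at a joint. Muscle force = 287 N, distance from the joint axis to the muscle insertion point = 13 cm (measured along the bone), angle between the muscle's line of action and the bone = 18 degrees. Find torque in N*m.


Torque = F * d * sin(theta)   (moment arm = d*sin(theta))
d = 13 cm = 0.13 m
Torque = 287 * 0.13 * sin(18)
Torque = 11.53 N*m


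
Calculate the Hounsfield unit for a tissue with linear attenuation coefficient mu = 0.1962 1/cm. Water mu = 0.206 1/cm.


HU = ((mu_tissue - mu_water) / mu_water) * 1000
HU = ((0.1962 - 0.206) / 0.206) * 1000
HU = -47.57


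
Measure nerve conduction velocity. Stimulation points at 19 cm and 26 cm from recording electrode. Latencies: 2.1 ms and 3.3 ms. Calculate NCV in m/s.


Distance = (26 - 19) / 100 = 0.07 m
dt = (3.3 - 2.1) / 1000 = 0.0012 s
NCV = dist / dt = 58.33 m/s


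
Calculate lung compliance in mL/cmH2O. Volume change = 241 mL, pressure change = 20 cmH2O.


C = dV / dP
C = 241 / 20
C = 12.05 mL/cmH2O


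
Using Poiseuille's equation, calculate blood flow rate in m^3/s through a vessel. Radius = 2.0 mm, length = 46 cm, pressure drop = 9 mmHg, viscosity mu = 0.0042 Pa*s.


Q = pi*r^4*dP / (8*mu*L)
r = 0.002 m, L = 0.46 m
dP = 9 mmHg = 1199.898 Pa
Q = 3.9023e-06 m^3/s


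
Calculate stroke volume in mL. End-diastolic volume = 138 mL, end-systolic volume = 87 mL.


SV = EDV - ESV
SV = 138 - 87
SV = 51 mL


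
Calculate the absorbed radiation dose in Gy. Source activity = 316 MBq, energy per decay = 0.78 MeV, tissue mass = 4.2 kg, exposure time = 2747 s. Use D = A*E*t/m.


A = 316 MBq = 3.1600e+08 Bq
E = 0.78 MeV = 1.24956e-13 J
D = A*E*t/m = 3.1600e+08*1.24956e-13*2747/4.2
D = 0.02583 Gy


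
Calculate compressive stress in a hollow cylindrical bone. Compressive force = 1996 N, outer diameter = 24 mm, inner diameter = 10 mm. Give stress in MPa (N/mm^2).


A = pi*(r_o^2 - r_i^2)
r_o = 12 mm, r_i = 5 mm
A = 373.85 mm^2
sigma = F/A = 1996 / 373.85
sigma = 5.339 MPa


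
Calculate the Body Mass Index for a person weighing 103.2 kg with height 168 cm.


BMI = weight / height^2
height = 168 cm = 1.68 m
BMI = 103.2 / 1.68^2
BMI = 36.56 kg/m^2


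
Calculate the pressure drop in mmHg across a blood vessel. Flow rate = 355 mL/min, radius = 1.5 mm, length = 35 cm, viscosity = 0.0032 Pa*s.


dP = 8*mu*L*Q / (pi*r^4)
Q = 355 mL/min = 5.91667e-06 m^3/s
dP = 3333.27 Pa = 3333.27 / 133.322 mmHg = 25 mmHg


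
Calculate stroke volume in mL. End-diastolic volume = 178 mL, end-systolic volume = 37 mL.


SV = EDV - ESV
SV = 178 - 37
SV = 141 mL


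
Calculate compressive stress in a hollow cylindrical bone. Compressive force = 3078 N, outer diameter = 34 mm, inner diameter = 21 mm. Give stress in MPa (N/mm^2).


A = pi*(r_o^2 - r_i^2)
r_o = 17 mm, r_i = 10.5 mm
A = 561.56 mm^2
sigma = F/A = 3078 / 561.56
sigma = 5.481 MPa


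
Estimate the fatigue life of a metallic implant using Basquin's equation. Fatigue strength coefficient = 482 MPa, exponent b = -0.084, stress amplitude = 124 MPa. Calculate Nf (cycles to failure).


sigma_a = sigma_f' * (2Nf)^b
2Nf = (sigma_a/sigma_f')^(1/b)
2Nf = (124/482)^(1/-0.084)
2Nf = 10455612
Nf = 5.2278e+06


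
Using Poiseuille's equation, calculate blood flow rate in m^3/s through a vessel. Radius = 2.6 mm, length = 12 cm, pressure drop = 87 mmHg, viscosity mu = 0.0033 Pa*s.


Q = pi*r^4*dP / (8*mu*L)
r = 0.0026 m, L = 0.12 m
dP = 87 mmHg = 11599.014 Pa
Q = 5.2563e-04 m^3/s


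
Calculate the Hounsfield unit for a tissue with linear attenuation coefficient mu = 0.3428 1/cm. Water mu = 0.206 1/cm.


HU = ((mu_tissue - mu_water) / mu_water) * 1000
HU = ((0.3428 - 0.206) / 0.206) * 1000
HU = 664.1


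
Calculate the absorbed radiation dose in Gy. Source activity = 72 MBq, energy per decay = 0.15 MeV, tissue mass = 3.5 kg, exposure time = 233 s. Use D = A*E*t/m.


A = 72 MBq = 7.2000e+07 Bq
E = 0.15 MeV = 2.403e-14 J
D = A*E*t/m = 7.2000e+07*2.403e-14*233/3.5
D = 1.1518e-04 Gy


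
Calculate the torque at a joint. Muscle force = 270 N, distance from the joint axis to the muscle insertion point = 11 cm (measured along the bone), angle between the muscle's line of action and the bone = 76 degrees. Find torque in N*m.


Torque = F * d * sin(theta)   (moment arm = d*sin(theta))
d = 11 cm = 0.11 m
Torque = 270 * 0.11 * sin(76)
Torque = 28.82 N*m


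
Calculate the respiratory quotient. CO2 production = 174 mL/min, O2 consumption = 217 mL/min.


RQ = VCO2 / VO2
RQ = 174 / 217
RQ = 0.8018


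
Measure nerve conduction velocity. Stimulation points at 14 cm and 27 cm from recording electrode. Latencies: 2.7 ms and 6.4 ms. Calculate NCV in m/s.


Distance = (27 - 14) / 100 = 0.13 m
dt = (6.4 - 2.7) / 1000 = 0.0037 s
NCV = dist / dt = 35.14 m/s


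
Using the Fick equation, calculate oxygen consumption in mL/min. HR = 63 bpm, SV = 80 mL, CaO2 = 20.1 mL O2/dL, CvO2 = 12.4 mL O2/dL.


CO = HR*SV = 63*80/1000 = 5.04 L/min
a-v O2 diff = 20.1 - 12.4 = 7.7 mL/dL
VO2 = CO * (CaO2-CvO2) * 10 dL/L
VO2 = 5.04 * 7.7 * 10
VO2 = 388.1 mL/min


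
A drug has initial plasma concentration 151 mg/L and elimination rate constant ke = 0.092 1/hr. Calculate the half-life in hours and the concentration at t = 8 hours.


t_half = ln(2) / ke = 0.693147 / 0.092 = 7.534 hr
C(t) = C0 * exp(-ke*t) = 151 * exp(-0.092*8)
C(8) = 72.33 mg/L


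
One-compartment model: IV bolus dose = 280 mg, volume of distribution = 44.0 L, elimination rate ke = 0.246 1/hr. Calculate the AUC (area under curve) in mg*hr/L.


C0 = Dose/Vd = 280/44.0 = 6.36364 mg/L
AUC = C0/ke = 6.36364/0.246
AUC = 25.87 mg*hr/L


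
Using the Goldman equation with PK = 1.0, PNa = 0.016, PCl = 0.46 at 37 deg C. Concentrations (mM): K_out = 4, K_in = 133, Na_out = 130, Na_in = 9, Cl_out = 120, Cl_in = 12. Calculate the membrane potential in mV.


Vm = (RT/F)*ln((PK*Ko + PNa*Nao + PCl*Cli)/(PK*Ki + PNa*Nai + PCl*Clo))
Numer = 11.6, Denom = 188.344
Vm = -74.49 mV


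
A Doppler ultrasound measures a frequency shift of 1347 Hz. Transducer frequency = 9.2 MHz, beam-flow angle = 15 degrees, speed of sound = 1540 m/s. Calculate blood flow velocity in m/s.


v = fd * c / (2 * f0 * cos(theta))
v = 1347 * 1540 / (2 * 9.2000e+06 * cos(15))
v = 0.1167 m/s


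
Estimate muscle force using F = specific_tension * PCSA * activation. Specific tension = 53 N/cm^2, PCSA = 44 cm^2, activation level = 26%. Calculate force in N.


F = sigma * PCSA * activation
F = 53 * 44 * 0.26
F = 606.3 N


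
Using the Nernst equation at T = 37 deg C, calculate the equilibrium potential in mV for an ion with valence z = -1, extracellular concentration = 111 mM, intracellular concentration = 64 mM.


E = (RT/(zF)) * ln(C_out/C_in)
T = 37 + 273.15 = 310.15 K
E = (8.314 * 310.15 / (-1 * 96485)) * ln(111/64)
E = -14.72 mV


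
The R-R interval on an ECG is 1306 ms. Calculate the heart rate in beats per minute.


HR = 60 / RR_interval(s)
RR = 1306 ms = 1.306 s
HR = 60 / 1.306 = 45.94 bpm


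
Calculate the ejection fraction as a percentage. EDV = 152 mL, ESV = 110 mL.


SV = EDV - ESV = 152 - 110 = 42 mL
EF = SV/EDV * 100 = 42/152 * 100
EF = 27.63%


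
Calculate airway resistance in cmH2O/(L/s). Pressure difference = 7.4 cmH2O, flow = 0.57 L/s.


R = dP / flow
R = 7.4 / 0.57
R = 12.98 cmH2O/(L/s)


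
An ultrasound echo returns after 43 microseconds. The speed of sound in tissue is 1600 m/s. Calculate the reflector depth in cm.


depth = c * t / 2
t = 43 us = 4.3000e-05 s
depth = 1600 * 4.3000e-05 / 2
depth = 0.0344 m = 3.44 cm


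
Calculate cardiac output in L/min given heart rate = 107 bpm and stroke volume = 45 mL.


CO = HR * SV
CO = 107 * 45 / 1000
CO = 4.815 L/min


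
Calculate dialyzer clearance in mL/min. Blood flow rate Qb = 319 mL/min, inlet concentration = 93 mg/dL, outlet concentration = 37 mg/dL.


K = Qb * (Cb_in - Cb_out) / Cb_in
K = 319 * (93 - 37) / 93
K = 192.1 mL/min


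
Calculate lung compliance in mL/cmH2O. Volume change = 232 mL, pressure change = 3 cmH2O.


C = dV / dP
C = 232 / 3
C = 77.33 mL/cmH2O


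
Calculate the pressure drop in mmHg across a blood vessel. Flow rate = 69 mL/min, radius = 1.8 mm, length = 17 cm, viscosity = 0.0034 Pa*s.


dP = 8*mu*L*Q / (pi*r^4)
Q = 69 mL/min = 1.15e-06 m^3/s
dP = 161.241 Pa = 161.241 / 133.322 mmHg = 1.209 mmHg


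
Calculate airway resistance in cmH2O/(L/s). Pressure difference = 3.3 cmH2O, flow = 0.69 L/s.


R = dP / flow
R = 3.3 / 0.69
R = 4.783 cmH2O/(L/s)


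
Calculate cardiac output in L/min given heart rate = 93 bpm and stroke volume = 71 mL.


CO = HR * SV
CO = 93 * 71 / 1000
CO = 6.603 L/min


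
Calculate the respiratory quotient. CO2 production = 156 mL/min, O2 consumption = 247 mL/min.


RQ = VCO2 / VO2
RQ = 156 / 247
RQ = 0.6316


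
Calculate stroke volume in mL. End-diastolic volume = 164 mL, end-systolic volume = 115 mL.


SV = EDV - ESV
SV = 164 - 115
SV = 49 mL


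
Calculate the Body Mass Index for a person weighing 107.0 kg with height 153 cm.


BMI = weight / height^2
height = 153 cm = 1.53 m
BMI = 107.0 / 1.53^2
BMI = 45.71 kg/m^2


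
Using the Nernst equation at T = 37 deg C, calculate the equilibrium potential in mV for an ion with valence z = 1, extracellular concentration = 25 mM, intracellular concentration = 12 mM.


E = (RT/(zF)) * ln(C_out/C_in)
T = 37 + 273.15 = 310.15 K
E = (8.314 * 310.15 / (1 * 96485)) * ln(25/12)
E = 19.62 mV


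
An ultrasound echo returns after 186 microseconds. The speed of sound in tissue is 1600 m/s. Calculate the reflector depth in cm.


depth = c * t / 2
t = 186 us = 1.8600e-04 s
depth = 1600 * 1.8600e-04 / 2
depth = 0.1488 m = 14.88 cm


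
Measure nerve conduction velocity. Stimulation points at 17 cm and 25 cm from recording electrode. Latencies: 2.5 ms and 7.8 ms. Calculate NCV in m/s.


Distance = (25 - 17) / 100 = 0.08 m
dt = (7.8 - 2.5) / 1000 = 0.0053 s
NCV = dist / dt = 15.09 m/s


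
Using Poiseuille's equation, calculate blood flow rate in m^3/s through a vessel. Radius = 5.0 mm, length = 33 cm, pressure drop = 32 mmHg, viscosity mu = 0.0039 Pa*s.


Q = pi*r^4*dP / (8*mu*L)
r = 0.005 m, L = 0.33 m
dP = 32 mmHg = 4266.304 Pa
Q = 8.1360e-04 m^3/s


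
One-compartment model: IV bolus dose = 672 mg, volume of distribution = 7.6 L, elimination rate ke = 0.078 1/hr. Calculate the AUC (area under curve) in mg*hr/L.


C0 = Dose/Vd = 672/7.6 = 88.4211 mg/L
AUC = C0/ke = 88.4211/0.078
AUC = 1134 mg*hr/L


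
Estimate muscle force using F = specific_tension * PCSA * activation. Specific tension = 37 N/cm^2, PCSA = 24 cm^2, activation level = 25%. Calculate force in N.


F = sigma * PCSA * activation
F = 37 * 24 * 0.25
F = 222 N


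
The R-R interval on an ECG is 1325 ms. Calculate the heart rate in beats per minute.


HR = 60 / RR_interval(s)
RR = 1325 ms = 1.325 s
HR = 60 / 1.325 = 45.28 bpm


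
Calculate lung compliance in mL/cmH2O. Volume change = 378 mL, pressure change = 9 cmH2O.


C = dV / dP
C = 378 / 9
C = 42 mL/cmH2O


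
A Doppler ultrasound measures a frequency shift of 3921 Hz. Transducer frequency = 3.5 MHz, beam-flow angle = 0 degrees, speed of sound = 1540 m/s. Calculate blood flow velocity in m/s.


v = fd * c / (2 * f0 * cos(theta))
v = 3921 * 1540 / (2 * 3.5000e+06 * cos(0))
v = 0.8626 m/s


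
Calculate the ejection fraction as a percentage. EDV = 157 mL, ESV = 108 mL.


SV = EDV - ESV = 157 - 108 = 49 mL
EF = SV/EDV * 100 = 49/157 * 100
EF = 31.21%


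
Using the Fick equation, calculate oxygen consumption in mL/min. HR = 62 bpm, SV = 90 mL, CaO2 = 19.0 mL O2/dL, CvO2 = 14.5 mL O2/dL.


CO = HR*SV = 62*90/1000 = 5.58 L/min
a-v O2 diff = 19.0 - 14.5 = 4.5 mL/dL
VO2 = CO * (CaO2-CvO2) * 10 dL/L
VO2 = 5.58 * 4.5 * 10
VO2 = 251.1 mL/min


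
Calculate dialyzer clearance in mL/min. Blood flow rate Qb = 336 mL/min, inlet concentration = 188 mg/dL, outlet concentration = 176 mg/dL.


K = Qb * (Cb_in - Cb_out) / Cb_in
K = 336 * (188 - 176) / 188
K = 21.45 mL/min


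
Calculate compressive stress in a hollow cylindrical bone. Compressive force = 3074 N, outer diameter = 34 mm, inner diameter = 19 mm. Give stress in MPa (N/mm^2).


A = pi*(r_o^2 - r_i^2)
r_o = 17 mm, r_i = 9.5 mm
A = 624.392 mm^2
sigma = F/A = 3074 / 624.392
sigma = 4.923 MPa


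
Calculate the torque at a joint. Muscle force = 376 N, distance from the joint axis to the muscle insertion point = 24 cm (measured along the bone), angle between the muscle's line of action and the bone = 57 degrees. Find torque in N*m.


Torque = F * d * sin(theta)   (moment arm = d*sin(theta))
d = 24 cm = 0.24 m
Torque = 376 * 0.24 * sin(57)
Torque = 75.68 N*m
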